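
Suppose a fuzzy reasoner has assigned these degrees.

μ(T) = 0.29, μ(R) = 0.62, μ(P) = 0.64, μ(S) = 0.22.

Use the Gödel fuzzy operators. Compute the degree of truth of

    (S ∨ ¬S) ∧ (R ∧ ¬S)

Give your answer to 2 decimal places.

¬S = 1 − 0.22 = 0.78
S ∨ ¬S = max(a, b) on (0.22, 0.78) = 0.78
¬S = 1 − 0.22 = 0.78
R ∧ ¬S = min(a, b) on (0.62, 0.78) = 0.62
(S ∨ ¬S) ∧ (R ∧ ¬S) = min(a, b) on (0.78, 0.62) = 0.62

0.62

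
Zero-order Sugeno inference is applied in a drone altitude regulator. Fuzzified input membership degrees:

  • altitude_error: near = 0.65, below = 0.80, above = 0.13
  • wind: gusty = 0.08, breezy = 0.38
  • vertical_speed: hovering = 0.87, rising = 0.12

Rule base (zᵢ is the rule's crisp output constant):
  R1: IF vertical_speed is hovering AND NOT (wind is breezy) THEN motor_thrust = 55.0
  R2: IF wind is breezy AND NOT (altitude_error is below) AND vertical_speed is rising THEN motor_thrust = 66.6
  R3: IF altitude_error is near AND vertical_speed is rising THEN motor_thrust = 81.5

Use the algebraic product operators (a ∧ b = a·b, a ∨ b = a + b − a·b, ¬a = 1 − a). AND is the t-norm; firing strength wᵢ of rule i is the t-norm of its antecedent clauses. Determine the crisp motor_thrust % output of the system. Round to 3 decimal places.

58.468

R1 (z=55.0): hovering=0.87, ¬breezy=1−0.38=0.62; AND[a·b] → w = 0.5394
R2 (z=66.6): breezy=0.38, ¬below=1−0.80=0.20, rising=0.12; AND[a·b] → w = 0.0091
R3 (z=81.5): near=0.65, rising=0.12; AND[a·b] → w = 0.0780
Weighted average = (0.5394·55.0 + 0.0091·66.6 + 0.0780·81.5) / (0.5394 + 0.0091 + 0.0780)
  = 36.6314 / 0.6265 = 58.468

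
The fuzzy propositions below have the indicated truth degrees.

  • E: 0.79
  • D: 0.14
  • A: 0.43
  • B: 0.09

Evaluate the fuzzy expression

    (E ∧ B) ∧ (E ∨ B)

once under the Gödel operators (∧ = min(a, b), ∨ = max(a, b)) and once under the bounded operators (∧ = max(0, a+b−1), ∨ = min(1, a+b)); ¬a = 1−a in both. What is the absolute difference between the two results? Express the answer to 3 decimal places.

Under Gödel:
  E ∧ B = min(a, b) on (0.79, 0.09) = 0.09
  E ∨ B = max(a, b) on (0.79, 0.09) = 0.79
  (E ∧ B) ∧ (E ∨ B) = min(a, b) on (0.09, 0.79) = 0.09
  → value = 0.0900
Under bounded:
  E ∧ B = max(0, a+b−1) on (0.79, 0.09) = 0.00
  E ∨ B = min(1, a+b) on (0.79, 0.09) = 0.88
  (E ∧ B) ∧ (E ∨ B) = max(0, a+b−1) on (0.00, 0.88) = 0.00
  → value = 0.0000
|0.0900 − 0.0000| = 0.090

0.090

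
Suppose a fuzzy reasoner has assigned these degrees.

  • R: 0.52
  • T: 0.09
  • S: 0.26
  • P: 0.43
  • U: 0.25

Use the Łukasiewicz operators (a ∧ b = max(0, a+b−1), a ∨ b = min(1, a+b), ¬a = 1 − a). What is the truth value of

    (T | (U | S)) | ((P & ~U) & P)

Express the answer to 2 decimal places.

0.60

U | S = min(1, a+b) on (0.25, 0.26) = 0.51
T | (U | S) = min(1, a+b) on (0.09, 0.51) = 0.60
~U = 1 − 0.25 = 0.75
P & ~U = max(0, a+b−1) on (0.43, 0.75) = 0.18
(P & ~U) & P = max(0, a+b−1) on (0.18, 0.43) = 0.00
(T | (U | S)) | ((P & ~U) & P) = min(1, a+b) on (0.60, 0.00) = 0.60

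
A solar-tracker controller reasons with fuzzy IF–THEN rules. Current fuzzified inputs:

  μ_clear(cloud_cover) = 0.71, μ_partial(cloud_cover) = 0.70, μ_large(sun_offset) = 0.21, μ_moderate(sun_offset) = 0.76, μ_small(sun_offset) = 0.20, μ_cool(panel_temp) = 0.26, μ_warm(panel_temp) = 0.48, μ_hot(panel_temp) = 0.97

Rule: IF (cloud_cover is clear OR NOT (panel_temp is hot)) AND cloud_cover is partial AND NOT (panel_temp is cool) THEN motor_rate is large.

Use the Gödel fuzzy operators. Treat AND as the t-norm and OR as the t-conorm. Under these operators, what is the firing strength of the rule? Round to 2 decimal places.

0.70

firing strength: (clear=0.71 OR ¬hot=1−0.97=0.03) = 0.71; AND[min(a, b)] with partial=0.70, ¬cool=1−0.26=0.74 → w = 0.70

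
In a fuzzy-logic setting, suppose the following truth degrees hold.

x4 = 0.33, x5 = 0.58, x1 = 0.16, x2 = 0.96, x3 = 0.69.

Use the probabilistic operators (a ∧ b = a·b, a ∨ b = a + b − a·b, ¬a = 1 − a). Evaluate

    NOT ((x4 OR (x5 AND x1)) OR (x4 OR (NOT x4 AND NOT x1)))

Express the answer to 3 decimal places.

0.178

x5 AND x1 = a·b on (0.5800, 0.1600) = 0.0928
x4 OR (x5 AND x1) = a + b − a·b on (0.3300, 0.0928) = 0.3922
NOT x4 = 1 − 0.3300 = 0.6700
NOT x1 = 1 − 0.1600 = 0.8400
NOT x4 AND NOT x1 = a·b on (0.6700, 0.8400) = 0.5628
x4 OR (NOT x4 AND NOT x1) = a + b − a·b on (0.3300, 0.5628) = 0.7071
(x4 OR (x5 AND x1)) OR (x4 OR (NOT x4 AND NOT x1)) = a + b − a·b on (0.3922, 0.7071) = 0.8220
NOT ((x4 OR (x5 AND x1)) OR (x4 OR (NOT x4 AND NOT x1))) = 1 − 0.8220 = 0.1780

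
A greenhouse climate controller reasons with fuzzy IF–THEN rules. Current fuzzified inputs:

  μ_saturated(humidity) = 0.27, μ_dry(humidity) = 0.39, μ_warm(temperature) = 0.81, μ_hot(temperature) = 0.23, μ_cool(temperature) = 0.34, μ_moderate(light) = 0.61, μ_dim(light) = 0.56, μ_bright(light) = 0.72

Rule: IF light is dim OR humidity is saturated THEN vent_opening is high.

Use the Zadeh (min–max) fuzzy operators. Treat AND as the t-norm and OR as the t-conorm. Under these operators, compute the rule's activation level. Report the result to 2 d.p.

0.56

firing strength: dim=0.56, saturated=0.27; OR[max(a, b)] → w = 0.56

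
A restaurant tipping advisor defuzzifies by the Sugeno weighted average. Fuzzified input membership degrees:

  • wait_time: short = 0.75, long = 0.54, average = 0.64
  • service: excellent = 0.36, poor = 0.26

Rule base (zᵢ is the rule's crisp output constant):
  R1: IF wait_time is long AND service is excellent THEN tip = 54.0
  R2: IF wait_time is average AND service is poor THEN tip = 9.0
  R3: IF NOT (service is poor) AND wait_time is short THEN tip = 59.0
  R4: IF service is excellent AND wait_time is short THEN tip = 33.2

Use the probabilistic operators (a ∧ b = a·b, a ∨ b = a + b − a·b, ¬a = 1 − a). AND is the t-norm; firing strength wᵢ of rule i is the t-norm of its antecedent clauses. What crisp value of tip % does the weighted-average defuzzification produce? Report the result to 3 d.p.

45.289

R1 (z=54.0): long=0.54, excellent=0.36; AND[a·b] → w = 0.1944
R2 (z=9.0): average=0.64, poor=0.26; AND[a·b] → w = 0.1664
R3 (z=59.0): ¬poor=1−0.26=0.74, short=0.75; AND[a·b] → w = 0.5550
R4 (z=33.2): excellent=0.36, short=0.75; AND[a·b] → w = 0.2700
Weighted average = (0.1944·54.0 + 0.1664·9.0 + 0.5550·59.0 + 0.2700·33.2) / (0.1944 + 0.1664 + 0.5550 + 0.2700)
  = 53.7042 / 1.1858 = 45.289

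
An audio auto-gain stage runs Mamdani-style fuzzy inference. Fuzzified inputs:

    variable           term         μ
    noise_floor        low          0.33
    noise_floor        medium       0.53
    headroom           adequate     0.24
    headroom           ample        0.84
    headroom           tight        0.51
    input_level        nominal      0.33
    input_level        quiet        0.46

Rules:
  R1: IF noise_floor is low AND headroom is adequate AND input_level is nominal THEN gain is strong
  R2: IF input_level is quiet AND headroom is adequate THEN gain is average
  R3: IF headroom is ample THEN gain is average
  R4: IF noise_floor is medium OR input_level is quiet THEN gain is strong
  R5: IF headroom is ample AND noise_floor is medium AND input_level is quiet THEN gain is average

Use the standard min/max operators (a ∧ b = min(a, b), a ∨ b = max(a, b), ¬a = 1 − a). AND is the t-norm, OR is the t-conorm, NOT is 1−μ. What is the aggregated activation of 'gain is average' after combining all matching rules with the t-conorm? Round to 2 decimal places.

R1: low=0.33, adequate=0.24, nominal=0.33; AND[min(a, b)] → w = 0.24
R2: quiet=0.46, adequate=0.24; AND[min(a, b)] → w = 0.24
R3: ample=0.84 → w = 0.84
R4: medium=0.53, quiet=0.46; OR[max(a, b)] → w = 0.53
R5: ample=0.84, medium=0.53, quiet=0.46; AND[min(a, b)] → w = 0.46
Rules with consequent 'average': {R2, R3, R5} → strengths 0.24, 0.84, 0.46
Aggregate via t-conorm [max(a, b)]: 0.84

0.84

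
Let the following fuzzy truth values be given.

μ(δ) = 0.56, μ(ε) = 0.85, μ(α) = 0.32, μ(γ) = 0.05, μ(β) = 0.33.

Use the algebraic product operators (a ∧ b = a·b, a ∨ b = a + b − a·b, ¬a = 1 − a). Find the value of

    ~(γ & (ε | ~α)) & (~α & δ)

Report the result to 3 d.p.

0.363

~α = 1 − 0.3200 = 0.6800
ε | ~α = a + b − a·b on (0.8500, 0.6800) = 0.9520
γ & (ε | ~α) = a·b on (0.0500, 0.9520) = 0.0476
~(γ & (ε | ~α)) = 1 − 0.0476 = 0.9524
~α = 1 − 0.3200 = 0.6800
~α & δ = a·b on (0.6800, 0.5600) = 0.3808
~(γ & (ε | ~α)) & (~α & δ) = a·b on (0.9524, 0.3808) = 0.3627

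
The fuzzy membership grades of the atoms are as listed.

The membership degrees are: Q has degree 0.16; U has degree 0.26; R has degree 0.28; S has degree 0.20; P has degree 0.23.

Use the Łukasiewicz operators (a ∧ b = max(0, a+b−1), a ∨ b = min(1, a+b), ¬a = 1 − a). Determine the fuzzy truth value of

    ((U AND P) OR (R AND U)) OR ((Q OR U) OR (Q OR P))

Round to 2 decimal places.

U AND P = max(0, a+b−1) on (0.26, 0.23) = 0.00
R AND U = max(0, a+b−1) on (0.28, 0.26) = 0.00
(U AND P) OR (R AND U) = min(1, a+b) on (0.00, 0.00) = 0.00
Q OR U = min(1, a+b) on (0.16, 0.26) = 0.42
Q OR P = min(1, a+b) on (0.16, 0.23) = 0.39
(Q OR U) OR (Q OR P) = min(1, a+b) on (0.42, 0.39) = 0.81
((U AND P) OR (R AND U)) OR ((Q OR U) OR (Q OR P)) = min(1, a+b) on (0.00, 0.81) = 0.81

0.81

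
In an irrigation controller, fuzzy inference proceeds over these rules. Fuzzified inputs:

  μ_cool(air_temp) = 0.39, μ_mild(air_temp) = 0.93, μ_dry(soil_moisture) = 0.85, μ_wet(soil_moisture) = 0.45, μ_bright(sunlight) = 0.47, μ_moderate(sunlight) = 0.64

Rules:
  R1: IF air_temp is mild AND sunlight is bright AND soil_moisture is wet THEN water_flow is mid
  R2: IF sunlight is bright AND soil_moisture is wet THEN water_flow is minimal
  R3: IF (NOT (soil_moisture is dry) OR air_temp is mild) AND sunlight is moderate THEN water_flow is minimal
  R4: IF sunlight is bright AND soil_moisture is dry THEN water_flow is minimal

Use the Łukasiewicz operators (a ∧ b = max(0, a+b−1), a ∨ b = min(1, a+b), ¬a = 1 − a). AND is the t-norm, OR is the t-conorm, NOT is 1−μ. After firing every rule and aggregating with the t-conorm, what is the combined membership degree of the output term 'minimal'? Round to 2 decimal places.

R1: mild=0.93, bright=0.47, wet=0.45; AND[max(0, a+b−1)] → w = 0.00
R2: bright=0.47, wet=0.45; AND[max(0, a+b−1)] → w = 0.00
R3: (¬dry=1−0.85=0.15 OR mild=0.93) = 1.00; AND[max(0, a+b−1)] with moderate=0.64 → w = 0.64
R4: bright=0.47, dry=0.85; AND[max(0, a+b−1)] → w = 0.32
Rules with consequent 'minimal': {R2, R3, R4} → strengths 0.00, 0.64, 0.32
Aggregate via t-conorm [min(1, a+b)]: 0.96

0.96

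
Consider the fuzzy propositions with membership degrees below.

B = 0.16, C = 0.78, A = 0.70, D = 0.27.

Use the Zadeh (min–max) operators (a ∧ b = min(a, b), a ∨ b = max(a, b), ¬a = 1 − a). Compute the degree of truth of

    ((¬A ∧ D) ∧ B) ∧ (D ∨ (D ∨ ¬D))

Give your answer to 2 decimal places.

0.16

¬A = 1 − 0.70 = 0.30
¬A ∧ D = min(a, b) on (0.30, 0.27) = 0.27
(¬A ∧ D) ∧ B = min(a, b) on (0.27, 0.16) = 0.16
¬D = 1 − 0.27 = 0.73
D ∨ ¬D = max(a, b) on (0.27, 0.73) = 0.73
D ∨ (D ∨ ¬D) = max(a, b) on (0.27, 0.73) = 0.73
((¬A ∧ D) ∧ B) ∧ (D ∨ (D ∨ ¬D)) = min(a, b) on (0.16, 0.73) = 0.16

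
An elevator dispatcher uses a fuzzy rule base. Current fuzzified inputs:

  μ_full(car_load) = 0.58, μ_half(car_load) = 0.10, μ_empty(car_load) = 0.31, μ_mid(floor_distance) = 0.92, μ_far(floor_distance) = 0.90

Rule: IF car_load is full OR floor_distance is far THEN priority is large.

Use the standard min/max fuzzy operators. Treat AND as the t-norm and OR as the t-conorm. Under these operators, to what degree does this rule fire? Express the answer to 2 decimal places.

0.90

firing strength: full=0.58, far=0.90; OR[max(a, b)] → w = 0.90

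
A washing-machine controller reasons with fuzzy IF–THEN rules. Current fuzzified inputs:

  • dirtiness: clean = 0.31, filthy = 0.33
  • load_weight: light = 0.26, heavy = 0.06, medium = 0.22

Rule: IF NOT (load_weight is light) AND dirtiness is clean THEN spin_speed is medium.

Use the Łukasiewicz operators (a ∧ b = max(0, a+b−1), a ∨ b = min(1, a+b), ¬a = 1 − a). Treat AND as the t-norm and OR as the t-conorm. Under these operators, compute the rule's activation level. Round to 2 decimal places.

0.05

firing strength: ¬light=1−0.26=0.74, clean=0.31; AND[max(0, a+b−1)] → w = 0.05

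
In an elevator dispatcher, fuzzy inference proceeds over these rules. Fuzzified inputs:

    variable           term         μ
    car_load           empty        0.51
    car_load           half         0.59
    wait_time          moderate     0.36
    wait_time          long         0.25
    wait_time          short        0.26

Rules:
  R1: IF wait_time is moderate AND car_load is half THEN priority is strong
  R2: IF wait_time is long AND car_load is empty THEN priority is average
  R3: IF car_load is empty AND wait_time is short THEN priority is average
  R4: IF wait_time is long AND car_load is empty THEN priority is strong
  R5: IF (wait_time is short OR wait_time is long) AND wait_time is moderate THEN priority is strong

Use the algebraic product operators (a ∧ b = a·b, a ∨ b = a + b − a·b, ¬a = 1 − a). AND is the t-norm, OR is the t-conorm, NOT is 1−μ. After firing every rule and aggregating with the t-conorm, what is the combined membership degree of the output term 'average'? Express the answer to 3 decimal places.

R1: moderate=0.36, half=0.59; AND[a·b] → w = 0.2124
R2: long=0.25, empty=0.51; AND[a·b] → w = 0.1275
R3: empty=0.51, short=0.26; AND[a·b] → w = 0.1326
R4: long=0.25, empty=0.51; AND[a·b] → w = 0.1275
R5: (short=0.26 OR long=0.25) = 0.4450; AND[a·b] with moderate=0.36 → w = 0.1602
Rules with consequent 'average': {R2, R3} → strengths 0.1275, 0.1326
Aggregate via t-conorm [a + b − a·b]: 0.2432

0.243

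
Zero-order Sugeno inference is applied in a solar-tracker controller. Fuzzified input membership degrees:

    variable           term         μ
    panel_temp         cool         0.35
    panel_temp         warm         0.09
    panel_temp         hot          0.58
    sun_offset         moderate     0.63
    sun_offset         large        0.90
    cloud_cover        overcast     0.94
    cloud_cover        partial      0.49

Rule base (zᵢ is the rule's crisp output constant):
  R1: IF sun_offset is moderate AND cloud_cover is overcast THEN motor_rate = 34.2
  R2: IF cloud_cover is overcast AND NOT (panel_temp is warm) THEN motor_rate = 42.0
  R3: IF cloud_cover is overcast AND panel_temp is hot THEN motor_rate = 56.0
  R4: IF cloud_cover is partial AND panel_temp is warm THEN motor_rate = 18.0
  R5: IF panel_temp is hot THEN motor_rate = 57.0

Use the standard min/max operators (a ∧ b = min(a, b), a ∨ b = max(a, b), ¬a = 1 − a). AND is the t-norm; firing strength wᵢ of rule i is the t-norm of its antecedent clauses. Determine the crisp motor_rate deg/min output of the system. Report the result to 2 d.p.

45.49

R1 (z=34.2): moderate=0.63, overcast=0.94; AND[min(a, b)] → w = 0.63
R2 (z=42.0): overcast=0.94, ¬warm=1−0.09=0.91; AND[min(a, b)] → w = 0.91
R3 (z=56.0): overcast=0.94, hot=0.58; AND[min(a, b)] → w = 0.58
R4 (z=18.0): partial=0.49, warm=0.09; AND[min(a, b)] → w = 0.09
R5 (z=57.0): hot=0.58 → w = 0.58
Weighted average = (0.63·34.2 + 0.91·42.0 + 0.58·56.0 + 0.09·18.0 + 0.58·57.0) / (0.63 + 0.91 + 0.58 + 0.09 + 0.58)
  = 126.9260 / 2.7900 = 45.49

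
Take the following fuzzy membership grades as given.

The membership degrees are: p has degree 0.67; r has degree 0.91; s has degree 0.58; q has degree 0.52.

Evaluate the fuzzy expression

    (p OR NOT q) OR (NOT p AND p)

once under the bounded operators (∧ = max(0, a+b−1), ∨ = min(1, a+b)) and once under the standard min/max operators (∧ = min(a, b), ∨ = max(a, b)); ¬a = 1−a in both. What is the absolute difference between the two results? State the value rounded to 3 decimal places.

0.330

Under bounded:
  NOT q = 1 − 0.52 = 0.48
  p OR NOT q = min(1, a+b) on (0.67, 0.48) = 1.00
  NOT p = 1 − 0.67 = 0.33
  NOT p AND p = max(0, a+b−1) on (0.33, 0.67) = 0.00
  (p OR NOT q) OR (NOT p AND p) = min(1, a+b) on (1.00, 0.00) = 1.00
  → value = 1.0000
Under standard min/max:
  NOT q = 1 − 0.52 = 0.48
  p OR NOT q = max(a, b) on (0.67, 0.48) = 0.67
  NOT p = 1 − 0.67 = 0.33
  NOT p AND p = min(a, b) on (0.33, 0.67) = 0.33
  (p OR NOT q) OR (NOT p AND p) = max(a, b) on (0.67, 0.33) = 0.67
  → value = 0.6700
|1.0000 − 0.6700| = 0.330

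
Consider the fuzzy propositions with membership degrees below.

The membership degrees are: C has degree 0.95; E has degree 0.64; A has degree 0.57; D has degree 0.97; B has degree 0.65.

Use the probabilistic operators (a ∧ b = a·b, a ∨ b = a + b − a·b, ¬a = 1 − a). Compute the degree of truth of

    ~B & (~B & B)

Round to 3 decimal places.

~B = 1 − 0.6500 = 0.3500
~B = 1 − 0.6500 = 0.3500
~B & B = a·b on (0.3500, 0.6500) = 0.2275
~B & (~B & B) = a·b on (0.3500, 0.2275) = 0.0796

0.080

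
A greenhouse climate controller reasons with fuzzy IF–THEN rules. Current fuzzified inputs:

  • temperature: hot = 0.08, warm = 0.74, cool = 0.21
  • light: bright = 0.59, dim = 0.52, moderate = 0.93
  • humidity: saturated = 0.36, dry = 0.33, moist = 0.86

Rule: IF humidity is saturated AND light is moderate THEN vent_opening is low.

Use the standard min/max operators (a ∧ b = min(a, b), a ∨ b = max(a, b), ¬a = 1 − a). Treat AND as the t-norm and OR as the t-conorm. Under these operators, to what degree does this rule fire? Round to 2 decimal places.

firing strength: saturated=0.36, moderate=0.93; AND[min(a, b)] → w = 0.36

0.36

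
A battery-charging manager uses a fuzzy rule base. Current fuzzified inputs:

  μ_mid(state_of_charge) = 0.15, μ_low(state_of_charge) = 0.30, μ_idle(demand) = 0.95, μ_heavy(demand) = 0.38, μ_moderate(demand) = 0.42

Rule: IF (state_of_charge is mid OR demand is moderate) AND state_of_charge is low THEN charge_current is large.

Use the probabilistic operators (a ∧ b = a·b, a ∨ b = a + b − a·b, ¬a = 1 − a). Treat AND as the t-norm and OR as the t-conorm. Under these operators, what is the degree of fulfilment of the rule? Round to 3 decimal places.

0.152

firing strength: (mid=0.15 OR moderate=0.42) = 0.5070; AND[a·b] with low=0.30 → w = 0.1521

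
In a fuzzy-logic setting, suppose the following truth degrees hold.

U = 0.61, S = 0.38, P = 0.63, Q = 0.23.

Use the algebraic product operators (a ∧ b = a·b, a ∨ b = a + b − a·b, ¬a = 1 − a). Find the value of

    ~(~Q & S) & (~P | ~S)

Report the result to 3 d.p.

~Q = 1 − 0.2300 = 0.7700
~Q & S = a·b on (0.7700, 0.3800) = 0.2926
~(~Q & S) = 1 − 0.2926 = 0.7074
~P = 1 − 0.6300 = 0.3700
~S = 1 − 0.3800 = 0.6200
~P | ~S = a + b − a·b on (0.3700, 0.6200) = 0.7606
~(~Q & S) & (~P | ~S) = a·b on (0.7074, 0.7606) = 0.5380

0.538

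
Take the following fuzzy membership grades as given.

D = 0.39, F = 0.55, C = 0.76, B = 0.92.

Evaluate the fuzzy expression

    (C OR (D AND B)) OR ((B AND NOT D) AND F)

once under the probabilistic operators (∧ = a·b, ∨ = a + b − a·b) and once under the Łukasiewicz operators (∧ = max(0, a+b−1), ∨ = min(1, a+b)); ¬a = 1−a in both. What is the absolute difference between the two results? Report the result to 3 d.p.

0.106

Under probabilistic:
  D AND B = a·b on (0.3900, 0.9200) = 0.3588
  C OR (D AND B) = a + b − a·b on (0.7600, 0.3588) = 0.8461
  NOT D = 1 − 0.3900 = 0.6100
  B AND NOT D = a·b on (0.9200, 0.6100) = 0.5612
  (B AND NOT D) AND F = a·b on (0.5612, 0.5500) = 0.3087
  (C OR (D AND B)) OR ((B AND NOT D) AND F) = a + b − a·b on (0.8461, 0.3087) = 0.8936
  → value = 0.8936
Under Łukasiewicz:
  D AND B = max(0, a+b−1) on (0.39, 0.92) = 0.31
  C OR (D AND B) = min(1, a+b) on (0.76, 0.31) = 1.00
  NOT D = 1 − 0.39 = 0.61
  B AND NOT D = max(0, a+b−1) on (0.92, 0.61) = 0.53
  (B AND NOT D) AND F = max(0, a+b−1) on (0.53, 0.55) = 0.08
  (C OR (D AND B)) OR ((B AND NOT D) AND F) = min(1, a+b) on (1.00, 0.08) = 1.00
  → value = 1.0000
|0.8936 − 1.0000| = 0.106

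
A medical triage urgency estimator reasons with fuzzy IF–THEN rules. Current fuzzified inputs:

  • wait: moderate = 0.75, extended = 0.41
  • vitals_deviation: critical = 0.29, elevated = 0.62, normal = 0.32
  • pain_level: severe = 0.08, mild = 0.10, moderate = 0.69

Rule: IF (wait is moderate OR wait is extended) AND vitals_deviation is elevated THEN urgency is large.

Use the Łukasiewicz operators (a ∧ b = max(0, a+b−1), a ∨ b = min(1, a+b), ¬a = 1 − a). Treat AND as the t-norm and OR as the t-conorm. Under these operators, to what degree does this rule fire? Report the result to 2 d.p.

firing strength: (moderate=0.75 OR extended=0.41) = 1.00; AND[max(0, a+b−1)] with elevated=0.62 → w = 0.62

0.62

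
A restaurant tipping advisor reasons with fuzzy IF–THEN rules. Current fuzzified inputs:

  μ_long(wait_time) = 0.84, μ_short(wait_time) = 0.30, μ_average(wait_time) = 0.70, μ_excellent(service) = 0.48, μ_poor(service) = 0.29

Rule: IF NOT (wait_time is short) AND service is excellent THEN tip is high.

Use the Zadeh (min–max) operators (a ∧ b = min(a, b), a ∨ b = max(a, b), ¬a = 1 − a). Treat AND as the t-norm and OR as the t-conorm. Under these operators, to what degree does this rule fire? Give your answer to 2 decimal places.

firing strength: ¬short=1−0.30=0.70, excellent=0.48; AND[min(a, b)] → w = 0.48

0.48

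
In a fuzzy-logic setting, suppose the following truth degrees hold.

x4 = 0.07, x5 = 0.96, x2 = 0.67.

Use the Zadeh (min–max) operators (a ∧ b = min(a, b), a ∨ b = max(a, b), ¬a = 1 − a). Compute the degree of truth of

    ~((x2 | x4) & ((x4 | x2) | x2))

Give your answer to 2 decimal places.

0.33

x2 | x4 = max(a, b) on (0.67, 0.07) = 0.67
x4 | x2 = max(a, b) on (0.07, 0.67) = 0.67
(x4 | x2) | x2 = max(a, b) on (0.67, 0.67) = 0.67
(x2 | x4) & ((x4 | x2) | x2) = min(a, b) on (0.67, 0.67) = 0.67
~((x2 | x4) & ((x4 | x2) | x2)) = 1 − 0.67 = 0.33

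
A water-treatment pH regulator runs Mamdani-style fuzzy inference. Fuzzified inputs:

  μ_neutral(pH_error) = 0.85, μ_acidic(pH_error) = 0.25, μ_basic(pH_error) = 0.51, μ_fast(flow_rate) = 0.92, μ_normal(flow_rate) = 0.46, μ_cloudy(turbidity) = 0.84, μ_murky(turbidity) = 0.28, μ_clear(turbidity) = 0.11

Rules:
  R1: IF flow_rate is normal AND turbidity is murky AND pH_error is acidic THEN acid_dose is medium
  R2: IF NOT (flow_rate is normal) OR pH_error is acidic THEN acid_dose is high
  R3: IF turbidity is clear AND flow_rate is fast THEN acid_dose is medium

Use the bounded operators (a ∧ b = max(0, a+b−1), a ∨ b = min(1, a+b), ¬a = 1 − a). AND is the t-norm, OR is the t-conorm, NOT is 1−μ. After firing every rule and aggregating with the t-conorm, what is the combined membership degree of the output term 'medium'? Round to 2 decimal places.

R1: normal=0.46, murky=0.28, acidic=0.25; AND[max(0, a+b−1)] → w = 0.00
R2: ¬normal=1−0.46=0.54, acidic=0.25; OR[min(1, a+b)] → w = 0.79
R3: clear=0.11, fast=0.92; AND[max(0, a+b−1)] → w = 0.03
Rules with consequent 'medium': {R1, R3} → strengths 0.00, 0.03
Aggregate via t-conorm [min(1, a+b)]: 0.03

0.03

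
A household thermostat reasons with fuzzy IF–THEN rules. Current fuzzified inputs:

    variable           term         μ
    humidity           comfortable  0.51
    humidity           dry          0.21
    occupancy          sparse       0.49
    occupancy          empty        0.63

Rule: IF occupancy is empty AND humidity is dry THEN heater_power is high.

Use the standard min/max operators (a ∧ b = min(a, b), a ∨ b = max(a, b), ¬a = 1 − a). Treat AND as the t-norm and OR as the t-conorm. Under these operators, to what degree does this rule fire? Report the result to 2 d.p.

firing strength: empty=0.63, dry=0.21; AND[min(a, b)] → w = 0.21

0.21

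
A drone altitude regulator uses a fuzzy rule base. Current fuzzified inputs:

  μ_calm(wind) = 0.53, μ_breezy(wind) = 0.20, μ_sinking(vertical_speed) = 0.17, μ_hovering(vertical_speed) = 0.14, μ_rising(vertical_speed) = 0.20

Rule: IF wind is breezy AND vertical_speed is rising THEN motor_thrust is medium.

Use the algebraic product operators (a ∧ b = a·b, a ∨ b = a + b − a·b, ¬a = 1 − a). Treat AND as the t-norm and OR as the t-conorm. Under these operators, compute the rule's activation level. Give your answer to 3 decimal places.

firing strength: breezy=0.20, rising=0.20; AND[a·b] → w = 0.0400

0.040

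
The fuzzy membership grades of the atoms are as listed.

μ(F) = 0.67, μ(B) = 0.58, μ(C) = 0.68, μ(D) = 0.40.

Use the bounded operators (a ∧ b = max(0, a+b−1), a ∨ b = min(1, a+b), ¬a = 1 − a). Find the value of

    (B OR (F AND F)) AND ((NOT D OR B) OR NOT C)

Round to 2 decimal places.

F AND F = max(0, a+b−1) on (0.67, 0.67) = 0.34
B OR (F AND F) = min(1, a+b) on (0.58, 0.34) = 0.92
NOT D = 1 − 0.40 = 0.60
NOT D OR B = min(1, a+b) on (0.60, 0.58) = 1.00
NOT C = 1 − 0.68 = 0.32
(NOT D OR B) OR NOT C = min(1, a+b) on (1.00, 0.32) = 1.00
(B OR (F AND F)) AND ((NOT D OR B) OR NOT C) = max(0, a+b−1) on (0.92, 1.00) = 0.92

0.92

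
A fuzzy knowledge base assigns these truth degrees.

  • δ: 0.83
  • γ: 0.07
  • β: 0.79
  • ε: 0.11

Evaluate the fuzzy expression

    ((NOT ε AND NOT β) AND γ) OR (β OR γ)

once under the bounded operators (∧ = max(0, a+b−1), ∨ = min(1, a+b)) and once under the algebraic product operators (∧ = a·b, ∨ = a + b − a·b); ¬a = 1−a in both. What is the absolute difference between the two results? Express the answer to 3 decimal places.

Under bounded:
  NOT ε = 1 − 0.11 = 0.89
  NOT β = 1 − 0.79 = 0.21
  NOT ε AND NOT β = max(0, a+b−1) on (0.89, 0.21) = 0.10
  (NOT ε AND NOT β) AND γ = max(0, a+b−1) on (0.10, 0.07) = 0.00
  β OR γ = min(1, a+b) on (0.79, 0.07) = 0.86
  ((NOT ε AND NOT β) AND γ) OR (β OR γ) = min(1, a+b) on (0.00, 0.86) = 0.86
  → value = 0.8600
Under algebraic product:
  NOT ε = 1 − 0.1100 = 0.8900
  NOT β = 1 − 0.7900 = 0.2100
  NOT ε AND NOT β = a·b on (0.8900, 0.2100) = 0.1869
  (NOT ε AND NOT β) AND γ = a·b on (0.1869, 0.0700) = 0.0131
  β OR γ = a + b − a·b on (0.7900, 0.0700) = 0.8047
  ((NOT ε AND NOT β) AND γ) OR (β OR γ) = a + b − a·b on (0.0131, 0.8047) = 0.8073
  → value = 0.8073
|0.8600 − 0.8073| = 0.053

0.053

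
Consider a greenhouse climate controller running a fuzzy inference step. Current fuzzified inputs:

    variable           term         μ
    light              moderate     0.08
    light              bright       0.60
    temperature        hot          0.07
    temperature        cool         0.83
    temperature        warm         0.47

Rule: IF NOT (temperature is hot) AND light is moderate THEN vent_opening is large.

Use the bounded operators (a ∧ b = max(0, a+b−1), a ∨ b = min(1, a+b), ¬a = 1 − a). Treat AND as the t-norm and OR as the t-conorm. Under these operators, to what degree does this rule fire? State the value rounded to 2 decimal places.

firing strength: ¬hot=1−0.07=0.93, moderate=0.08; AND[max(0, a+b−1)] → w = 0.01

0.01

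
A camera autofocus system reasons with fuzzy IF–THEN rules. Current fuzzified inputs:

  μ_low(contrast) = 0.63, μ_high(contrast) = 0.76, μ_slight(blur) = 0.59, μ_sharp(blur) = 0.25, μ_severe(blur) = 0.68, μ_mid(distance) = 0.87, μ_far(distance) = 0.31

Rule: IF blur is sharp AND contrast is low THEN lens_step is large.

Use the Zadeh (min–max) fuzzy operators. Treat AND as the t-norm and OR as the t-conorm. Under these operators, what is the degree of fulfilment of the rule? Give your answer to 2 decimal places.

firing strength: sharp=0.25, low=0.63; AND[min(a, b)] → w = 0.25

0.25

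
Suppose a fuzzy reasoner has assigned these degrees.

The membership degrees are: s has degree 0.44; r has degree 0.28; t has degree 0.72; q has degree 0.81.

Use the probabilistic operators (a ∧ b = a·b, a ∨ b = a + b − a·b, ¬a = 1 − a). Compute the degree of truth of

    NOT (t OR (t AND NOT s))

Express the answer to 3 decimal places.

0.167

NOT s = 1 − 0.4400 = 0.5600
t AND NOT s = a·b on (0.7200, 0.5600) = 0.4032
t OR (t AND NOT s) = a + b − a·b on (0.7200, 0.4032) = 0.8329
NOT (t OR (t AND NOT s)) = 1 − 0.8329 = 0.1671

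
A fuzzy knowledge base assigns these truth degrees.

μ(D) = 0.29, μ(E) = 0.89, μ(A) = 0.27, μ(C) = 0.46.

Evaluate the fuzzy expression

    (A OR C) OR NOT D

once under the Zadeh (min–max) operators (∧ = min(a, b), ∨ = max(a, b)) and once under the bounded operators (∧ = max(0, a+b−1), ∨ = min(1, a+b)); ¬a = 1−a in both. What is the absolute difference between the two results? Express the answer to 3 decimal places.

0.290

Under Zadeh (min–max):
  A OR C = max(a, b) on (0.27, 0.46) = 0.46
  NOT D = 1 − 0.29 = 0.71
  (A OR C) OR NOT D = max(a, b) on (0.46, 0.71) = 0.71
  → value = 0.7100
Under bounded:
  A OR C = min(1, a+b) on (0.27, 0.46) = 0.73
  NOT D = 1 − 0.29 = 0.71
  (A OR C) OR NOT D = min(1, a+b) on (0.73, 0.71) = 1.00
  → value = 1.0000
|0.7100 − 1.0000| = 0.290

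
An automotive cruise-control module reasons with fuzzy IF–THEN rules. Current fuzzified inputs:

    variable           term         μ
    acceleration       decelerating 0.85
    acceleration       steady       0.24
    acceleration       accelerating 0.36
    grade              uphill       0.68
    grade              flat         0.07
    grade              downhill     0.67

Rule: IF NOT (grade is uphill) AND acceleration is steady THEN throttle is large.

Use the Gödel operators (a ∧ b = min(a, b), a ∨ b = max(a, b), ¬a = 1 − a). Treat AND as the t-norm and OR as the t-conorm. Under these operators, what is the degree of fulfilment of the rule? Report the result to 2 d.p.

firing strength: ¬uphill=1−0.68=0.32, steady=0.24; AND[min(a, b)] → w = 0.24

0.24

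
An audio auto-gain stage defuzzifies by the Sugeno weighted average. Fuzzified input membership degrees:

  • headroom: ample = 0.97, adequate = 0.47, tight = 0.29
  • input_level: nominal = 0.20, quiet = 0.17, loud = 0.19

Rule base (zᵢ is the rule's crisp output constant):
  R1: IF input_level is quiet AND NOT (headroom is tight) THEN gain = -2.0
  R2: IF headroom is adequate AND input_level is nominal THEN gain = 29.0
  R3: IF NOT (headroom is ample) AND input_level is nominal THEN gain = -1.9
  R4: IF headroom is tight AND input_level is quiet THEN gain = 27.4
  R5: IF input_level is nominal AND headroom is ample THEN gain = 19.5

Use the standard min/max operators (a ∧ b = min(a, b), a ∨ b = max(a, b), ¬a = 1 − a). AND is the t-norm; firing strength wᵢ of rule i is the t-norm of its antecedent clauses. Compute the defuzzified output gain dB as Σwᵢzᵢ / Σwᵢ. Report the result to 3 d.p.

18.131

R1 (z=-2.0): quiet=0.17, ¬tight=1−0.29=0.71; AND[min(a, b)] → w = 0.17
R2 (z=29.0): adequate=0.47, nominal=0.20; AND[min(a, b)] → w = 0.20
R3 (z=-1.9): ¬ample=1−0.97=0.03, nominal=0.20; AND[min(a, b)] → w = 0.03
R4 (z=27.4): tight=0.29, quiet=0.17; AND[min(a, b)] → w = 0.17
R5 (z=19.5): nominal=0.20, ample=0.97; AND[min(a, b)] → w = 0.20
Weighted average = (0.17·-2.0 + 0.20·29.0 + 0.03·-1.9 + 0.17·27.4 + 0.20·19.5) / (0.17 + 0.20 + 0.03 + 0.17 + 0.20)
  = 13.9610 / 0.7700 = 18.131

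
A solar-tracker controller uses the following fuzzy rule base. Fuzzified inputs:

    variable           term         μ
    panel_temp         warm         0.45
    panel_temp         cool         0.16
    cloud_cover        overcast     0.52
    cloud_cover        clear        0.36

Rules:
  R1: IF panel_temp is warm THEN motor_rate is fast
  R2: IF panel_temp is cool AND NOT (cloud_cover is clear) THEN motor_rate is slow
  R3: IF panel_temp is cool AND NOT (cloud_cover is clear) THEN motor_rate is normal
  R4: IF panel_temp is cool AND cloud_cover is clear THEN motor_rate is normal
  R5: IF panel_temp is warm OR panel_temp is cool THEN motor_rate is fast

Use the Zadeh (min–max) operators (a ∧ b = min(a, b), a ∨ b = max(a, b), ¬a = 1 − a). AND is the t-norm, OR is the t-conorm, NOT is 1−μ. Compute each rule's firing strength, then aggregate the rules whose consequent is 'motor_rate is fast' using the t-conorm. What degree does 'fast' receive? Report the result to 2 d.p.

R1: warm=0.45 → w = 0.45
R2: cool=0.16, ¬clear=1−0.36=0.64; AND[min(a, b)] → w = 0.16
R3: cool=0.16, ¬clear=1−0.36=0.64; AND[min(a, b)] → w = 0.16
R4: cool=0.16, clear=0.36; AND[min(a, b)] → w = 0.16
R5: warm=0.45, cool=0.16; OR[max(a, b)] → w = 0.45
Rules with consequent 'fast': {R1, R5} → strengths 0.45, 0.45
Aggregate via t-conorm [max(a, b)]: 0.45

0.45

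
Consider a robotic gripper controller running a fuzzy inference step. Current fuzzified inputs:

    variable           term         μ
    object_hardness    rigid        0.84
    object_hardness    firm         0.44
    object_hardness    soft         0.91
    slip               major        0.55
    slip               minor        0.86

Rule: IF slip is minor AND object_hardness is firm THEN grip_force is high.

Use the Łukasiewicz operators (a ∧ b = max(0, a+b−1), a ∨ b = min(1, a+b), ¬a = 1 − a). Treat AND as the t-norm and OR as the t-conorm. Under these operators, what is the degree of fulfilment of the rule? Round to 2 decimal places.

firing strength: minor=0.86, firm=0.44; AND[max(0, a+b−1)] → w = 0.30

0.30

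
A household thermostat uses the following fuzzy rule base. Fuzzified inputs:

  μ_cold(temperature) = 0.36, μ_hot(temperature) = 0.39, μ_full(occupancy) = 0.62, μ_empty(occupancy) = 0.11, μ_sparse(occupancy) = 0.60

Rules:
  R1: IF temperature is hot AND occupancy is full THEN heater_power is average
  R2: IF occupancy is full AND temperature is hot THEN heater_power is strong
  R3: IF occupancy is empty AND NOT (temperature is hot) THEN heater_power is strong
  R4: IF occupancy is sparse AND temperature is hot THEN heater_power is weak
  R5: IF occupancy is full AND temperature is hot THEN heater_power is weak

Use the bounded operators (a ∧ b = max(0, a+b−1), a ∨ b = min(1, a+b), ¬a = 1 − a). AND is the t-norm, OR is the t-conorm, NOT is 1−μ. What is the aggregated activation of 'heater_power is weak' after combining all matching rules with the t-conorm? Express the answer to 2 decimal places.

R1: hot=0.39, full=0.62; AND[max(0, a+b−1)] → w = 0.01
R2: full=0.62, hot=0.39; AND[max(0, a+b−1)] → w = 0.01
R3: empty=0.11, ¬hot=1−0.39=0.61; AND[max(0, a+b−1)] → w = 0.00
R4: sparse=0.60, hot=0.39; AND[max(0, a+b−1)] → w = 0.00
R5: full=0.62, hot=0.39; AND[max(0, a+b−1)] → w = 0.01
Rules with consequent 'weak': {R4, R5} → strengths 0.00, 0.01
Aggregate via t-conorm [min(1, a+b)]: 0.01

0.01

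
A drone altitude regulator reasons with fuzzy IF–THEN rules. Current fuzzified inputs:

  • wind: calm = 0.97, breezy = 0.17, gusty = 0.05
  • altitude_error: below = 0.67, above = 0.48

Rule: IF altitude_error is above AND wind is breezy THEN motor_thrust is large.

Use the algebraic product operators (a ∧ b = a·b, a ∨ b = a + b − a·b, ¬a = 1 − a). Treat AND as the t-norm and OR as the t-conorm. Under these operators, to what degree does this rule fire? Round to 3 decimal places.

0.082

firing strength: above=0.48, breezy=0.17; AND[a·b] → w = 0.0816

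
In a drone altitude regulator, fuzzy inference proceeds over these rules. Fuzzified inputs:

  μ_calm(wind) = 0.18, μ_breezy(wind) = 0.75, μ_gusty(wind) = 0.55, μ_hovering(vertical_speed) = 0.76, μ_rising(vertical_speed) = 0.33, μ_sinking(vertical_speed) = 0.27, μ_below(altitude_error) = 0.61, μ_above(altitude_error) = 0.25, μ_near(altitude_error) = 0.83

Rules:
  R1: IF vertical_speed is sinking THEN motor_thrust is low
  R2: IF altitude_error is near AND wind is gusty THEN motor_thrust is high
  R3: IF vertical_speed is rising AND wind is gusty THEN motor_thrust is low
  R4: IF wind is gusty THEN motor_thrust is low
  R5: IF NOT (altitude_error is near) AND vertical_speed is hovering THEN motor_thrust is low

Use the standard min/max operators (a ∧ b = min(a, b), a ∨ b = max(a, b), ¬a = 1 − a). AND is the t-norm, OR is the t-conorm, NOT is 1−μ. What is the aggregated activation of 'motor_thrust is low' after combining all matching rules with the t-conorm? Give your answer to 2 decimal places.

R1: sinking=0.27 → w = 0.27
R2: near=0.83, gusty=0.55; AND[min(a, b)] → w = 0.55
R3: rising=0.33, gusty=0.55; AND[min(a, b)] → w = 0.33
R4: gusty=0.55 → w = 0.55
R5: ¬near=1−0.83=0.17, hovering=0.76; AND[min(a, b)] → w = 0.17
Rules with consequent 'low': {R1, R3, R4, R5} → strengths 0.27, 0.33, 0.55, 0.17
Aggregate via t-conorm [max(a, b)]: 0.55

0.55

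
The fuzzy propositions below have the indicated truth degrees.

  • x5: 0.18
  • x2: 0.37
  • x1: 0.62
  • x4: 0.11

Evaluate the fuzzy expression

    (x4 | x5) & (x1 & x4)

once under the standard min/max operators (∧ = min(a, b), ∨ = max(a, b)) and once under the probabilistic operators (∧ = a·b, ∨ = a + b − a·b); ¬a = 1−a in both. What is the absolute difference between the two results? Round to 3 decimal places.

Under standard min/max:
  x4 | x5 = max(a, b) on (0.11, 0.18) = 0.18
  x1 & x4 = min(a, b) on (0.62, 0.11) = 0.11
  (x4 | x5) & (x1 & x4) = min(a, b) on (0.18, 0.11) = 0.11
  → value = 0.1100
Under probabilistic:
  x4 | x5 = a + b − a·b on (0.1100, 0.1800) = 0.2702
  x1 & x4 = a·b on (0.6200, 0.1100) = 0.0682
  (x4 | x5) & (x1 & x4) = a·b on (0.2702, 0.0682) = 0.0184
  → value = 0.0184
|0.1100 − 0.0184| = 0.092

0.092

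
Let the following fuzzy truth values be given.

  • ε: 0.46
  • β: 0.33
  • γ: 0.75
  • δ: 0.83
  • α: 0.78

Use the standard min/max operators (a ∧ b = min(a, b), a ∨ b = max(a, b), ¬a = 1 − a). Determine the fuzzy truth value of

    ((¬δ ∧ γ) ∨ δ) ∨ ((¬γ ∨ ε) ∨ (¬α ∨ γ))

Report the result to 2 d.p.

¬δ = 1 − 0.83 = 0.17
¬δ ∧ γ = min(a, b) on (0.17, 0.75) = 0.17
(¬δ ∧ γ) ∨ δ = max(a, b) on (0.17, 0.83) = 0.83
¬γ = 1 − 0.75 = 0.25
¬γ ∨ ε = max(a, b) on (0.25, 0.46) = 0.46
¬α = 1 − 0.78 = 0.22
¬α ∨ γ = max(a, b) on (0.22, 0.75) = 0.75
(¬γ ∨ ε) ∨ (¬α ∨ γ) = max(a, b) on (0.46, 0.75) = 0.75
((¬δ ∧ γ) ∨ δ) ∨ ((¬γ ∨ ε) ∨ (¬α ∨ γ)) = max(a, b) on (0.83, 0.75) = 0.83

0.83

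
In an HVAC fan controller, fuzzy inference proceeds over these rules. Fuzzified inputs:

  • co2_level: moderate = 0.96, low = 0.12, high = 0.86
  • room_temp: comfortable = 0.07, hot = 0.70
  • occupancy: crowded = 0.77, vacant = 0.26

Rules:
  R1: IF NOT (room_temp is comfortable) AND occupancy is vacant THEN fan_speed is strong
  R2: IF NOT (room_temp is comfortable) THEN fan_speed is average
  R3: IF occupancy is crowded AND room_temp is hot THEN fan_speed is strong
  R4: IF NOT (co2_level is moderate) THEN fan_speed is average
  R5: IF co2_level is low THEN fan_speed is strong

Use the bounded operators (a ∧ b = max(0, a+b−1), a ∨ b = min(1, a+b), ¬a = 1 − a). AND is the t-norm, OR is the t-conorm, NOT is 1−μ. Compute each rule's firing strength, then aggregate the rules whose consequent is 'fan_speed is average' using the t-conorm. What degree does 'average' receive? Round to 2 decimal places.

0.97

R1: ¬comfortable=1−0.07=0.93, vacant=0.26; AND[max(0, a+b−1)] → w = 0.19
R2: ¬comfortable=1−0.07=0.93 → w = 0.93
R3: crowded=0.77, hot=0.70; AND[max(0, a+b−1)] → w = 0.47
R4: ¬moderate=1−0.96=0.04 → w = 0.04
R5: low=0.12 → w = 0.12
Rules with consequent 'average': {R2, R4} → strengths 0.93, 0.04
Aggregate via t-conorm [min(1, a+b)]: 0.97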